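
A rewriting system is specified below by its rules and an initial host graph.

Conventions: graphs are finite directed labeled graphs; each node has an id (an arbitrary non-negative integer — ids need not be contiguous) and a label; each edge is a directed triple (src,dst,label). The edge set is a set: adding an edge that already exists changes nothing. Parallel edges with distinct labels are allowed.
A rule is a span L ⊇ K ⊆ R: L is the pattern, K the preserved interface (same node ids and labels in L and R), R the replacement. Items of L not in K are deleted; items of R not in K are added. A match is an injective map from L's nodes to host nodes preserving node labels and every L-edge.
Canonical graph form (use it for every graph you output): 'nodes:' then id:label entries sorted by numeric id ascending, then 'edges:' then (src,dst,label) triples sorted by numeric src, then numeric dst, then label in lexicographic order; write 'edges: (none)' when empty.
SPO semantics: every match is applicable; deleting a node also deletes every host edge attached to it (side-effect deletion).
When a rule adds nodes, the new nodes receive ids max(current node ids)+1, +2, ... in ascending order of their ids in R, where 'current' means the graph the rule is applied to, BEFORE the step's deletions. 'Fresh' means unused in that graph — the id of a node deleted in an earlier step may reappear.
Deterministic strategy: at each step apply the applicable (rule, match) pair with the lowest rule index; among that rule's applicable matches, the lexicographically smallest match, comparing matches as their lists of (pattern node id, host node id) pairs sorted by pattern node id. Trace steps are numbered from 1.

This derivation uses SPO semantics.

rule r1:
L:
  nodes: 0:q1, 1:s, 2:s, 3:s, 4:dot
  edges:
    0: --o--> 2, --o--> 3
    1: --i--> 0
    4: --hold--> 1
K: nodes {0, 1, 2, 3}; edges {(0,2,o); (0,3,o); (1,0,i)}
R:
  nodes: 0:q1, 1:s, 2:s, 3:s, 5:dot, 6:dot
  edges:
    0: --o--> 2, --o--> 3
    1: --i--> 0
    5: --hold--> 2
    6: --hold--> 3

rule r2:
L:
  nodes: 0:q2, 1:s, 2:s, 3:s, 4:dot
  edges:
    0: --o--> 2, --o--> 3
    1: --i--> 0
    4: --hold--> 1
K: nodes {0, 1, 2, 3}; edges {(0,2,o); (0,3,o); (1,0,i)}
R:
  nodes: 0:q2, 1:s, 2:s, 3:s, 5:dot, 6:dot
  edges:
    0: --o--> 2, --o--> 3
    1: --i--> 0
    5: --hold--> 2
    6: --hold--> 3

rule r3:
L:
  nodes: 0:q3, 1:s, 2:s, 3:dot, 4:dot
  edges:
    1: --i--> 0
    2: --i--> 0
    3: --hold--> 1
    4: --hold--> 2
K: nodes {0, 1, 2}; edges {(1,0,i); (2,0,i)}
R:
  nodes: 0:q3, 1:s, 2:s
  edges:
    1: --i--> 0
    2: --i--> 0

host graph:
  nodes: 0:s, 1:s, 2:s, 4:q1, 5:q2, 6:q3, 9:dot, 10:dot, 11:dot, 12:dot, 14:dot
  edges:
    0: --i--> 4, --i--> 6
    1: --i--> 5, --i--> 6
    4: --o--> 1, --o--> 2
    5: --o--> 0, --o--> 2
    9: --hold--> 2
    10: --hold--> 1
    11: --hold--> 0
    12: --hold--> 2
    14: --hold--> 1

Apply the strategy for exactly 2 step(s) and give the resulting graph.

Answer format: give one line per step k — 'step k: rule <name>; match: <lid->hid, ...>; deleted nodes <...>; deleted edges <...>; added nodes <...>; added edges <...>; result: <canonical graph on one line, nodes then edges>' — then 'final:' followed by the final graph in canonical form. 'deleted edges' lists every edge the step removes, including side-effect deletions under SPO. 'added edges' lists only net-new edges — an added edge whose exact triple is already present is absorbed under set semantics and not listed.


step 1: rule r1; match: 0->4, 1->0, 2->1, 3->2, 4->11; deleted nodes 11; deleted edges (11,0,hold); added nodes 15, 16; added edges (15,1,hold); (16,2,hold); result: nodes: 0:s, 1:s, 2:s, 4:q1, 5:q2, 6:q3, 9:dot, 10:dot, 12:dot, 14:dot, 15:dot, 16:dot edges: (0,4,i); (0,6,i); (1,5,i); (1,6,i); (4,1,o); (4,2,o); (5,0,o); (5,2,o); (9,2,hold); (10,1,hold); (12,2,hold); (14,1,hold); (15,1,hold); (16,2,hold)
step 2: rule r2; match: 0->5, 1->1, 2->0, 3->2, 4->10; deleted nodes 10; deleted edges (10,1,hold); added nodes 17, 18; added edges (17,0,hold); (18,2,hold); result: nodes: 0:s, 1:s, 2:s, 4:q1, 5:q2, 6:q3, 9:dot, 12:dot, 14:dot, 15:dot, 16:dot, 17:dot, 18:dot edges: (0,4,i); (0,6,i); (1,5,i); (1,6,i); (4,1,o); (4,2,o); (5,0,o); (5,2,o); (9,2,hold); (12,2,hold); (14,1,hold); (15,1,hold); (16,2,hold); (17,0,hold); (18,2,hold)
final:
nodes: 0:s, 1:s, 2:s, 4:q1, 5:q2, 6:q3, 9:dot, 12:dot, 14:dot, 15:dot, 16:dot, 17:dot, 18:dot
edges: (0,4,i); (0,6,i); (1,5,i); (1,6,i); (4,1,o); (4,2,o); (5,0,o); (5,2,o); (9,2,hold); (12,2,hold); (14,1,hold); (15,1,hold); (16,2,hold); (17,0,hold); (18,2,hold)


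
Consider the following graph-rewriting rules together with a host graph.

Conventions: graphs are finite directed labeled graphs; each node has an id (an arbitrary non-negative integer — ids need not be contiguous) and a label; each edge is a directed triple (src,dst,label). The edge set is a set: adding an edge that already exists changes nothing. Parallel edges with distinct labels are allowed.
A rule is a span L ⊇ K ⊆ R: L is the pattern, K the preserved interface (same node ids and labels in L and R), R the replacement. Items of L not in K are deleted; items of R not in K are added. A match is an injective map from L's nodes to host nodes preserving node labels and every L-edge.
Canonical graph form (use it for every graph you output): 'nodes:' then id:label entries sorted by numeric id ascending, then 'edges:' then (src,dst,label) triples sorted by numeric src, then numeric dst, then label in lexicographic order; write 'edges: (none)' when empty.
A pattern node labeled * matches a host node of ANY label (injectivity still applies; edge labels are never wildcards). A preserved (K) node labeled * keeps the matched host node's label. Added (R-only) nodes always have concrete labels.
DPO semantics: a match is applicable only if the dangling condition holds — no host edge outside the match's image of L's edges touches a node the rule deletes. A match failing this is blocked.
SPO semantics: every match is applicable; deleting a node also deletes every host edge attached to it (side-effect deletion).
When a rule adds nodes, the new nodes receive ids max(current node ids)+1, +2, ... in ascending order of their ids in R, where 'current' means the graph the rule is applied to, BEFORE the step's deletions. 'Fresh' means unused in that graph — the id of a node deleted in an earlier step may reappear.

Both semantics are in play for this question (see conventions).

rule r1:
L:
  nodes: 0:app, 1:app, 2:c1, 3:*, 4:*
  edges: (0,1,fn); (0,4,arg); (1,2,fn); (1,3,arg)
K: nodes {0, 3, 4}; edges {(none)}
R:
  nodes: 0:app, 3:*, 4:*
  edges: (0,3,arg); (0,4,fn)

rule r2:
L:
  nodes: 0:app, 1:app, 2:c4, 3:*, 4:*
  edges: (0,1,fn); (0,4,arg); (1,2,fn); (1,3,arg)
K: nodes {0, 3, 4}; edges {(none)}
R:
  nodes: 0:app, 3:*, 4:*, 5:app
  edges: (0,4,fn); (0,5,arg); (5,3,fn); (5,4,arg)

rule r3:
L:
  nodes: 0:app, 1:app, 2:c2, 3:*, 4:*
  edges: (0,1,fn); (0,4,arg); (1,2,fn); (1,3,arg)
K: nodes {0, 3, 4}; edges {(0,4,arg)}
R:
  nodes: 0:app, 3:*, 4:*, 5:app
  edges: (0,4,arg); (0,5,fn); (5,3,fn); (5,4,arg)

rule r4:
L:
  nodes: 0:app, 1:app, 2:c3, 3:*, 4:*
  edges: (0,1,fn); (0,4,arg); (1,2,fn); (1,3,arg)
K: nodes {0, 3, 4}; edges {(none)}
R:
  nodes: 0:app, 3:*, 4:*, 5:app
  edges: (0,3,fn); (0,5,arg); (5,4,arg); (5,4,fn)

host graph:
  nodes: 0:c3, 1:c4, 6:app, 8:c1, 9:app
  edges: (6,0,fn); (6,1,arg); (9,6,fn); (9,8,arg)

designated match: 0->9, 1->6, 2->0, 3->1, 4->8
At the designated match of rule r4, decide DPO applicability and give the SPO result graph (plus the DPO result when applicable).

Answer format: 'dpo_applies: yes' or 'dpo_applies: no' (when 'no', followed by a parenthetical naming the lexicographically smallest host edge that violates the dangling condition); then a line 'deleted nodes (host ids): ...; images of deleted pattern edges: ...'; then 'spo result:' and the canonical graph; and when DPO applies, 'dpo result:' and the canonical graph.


dpo_applies: yes
deleted nodes (host ids): 0, 6; images of deleted pattern edges: (6,0,fn); (6,1,arg); (9,6,fn); (9,8,arg)
spo result:
nodes: 1:c4, 8:c1, 9:app, 10:app
edges: (9,1,fn); (9,10,arg); (10,8,arg); (10,8,fn)
dpo result:
nodes: 1:c4, 8:c1, 9:app, 10:app
edges: (9,1,fn); (9,10,arg); (10,8,arg); (10,8,fn)


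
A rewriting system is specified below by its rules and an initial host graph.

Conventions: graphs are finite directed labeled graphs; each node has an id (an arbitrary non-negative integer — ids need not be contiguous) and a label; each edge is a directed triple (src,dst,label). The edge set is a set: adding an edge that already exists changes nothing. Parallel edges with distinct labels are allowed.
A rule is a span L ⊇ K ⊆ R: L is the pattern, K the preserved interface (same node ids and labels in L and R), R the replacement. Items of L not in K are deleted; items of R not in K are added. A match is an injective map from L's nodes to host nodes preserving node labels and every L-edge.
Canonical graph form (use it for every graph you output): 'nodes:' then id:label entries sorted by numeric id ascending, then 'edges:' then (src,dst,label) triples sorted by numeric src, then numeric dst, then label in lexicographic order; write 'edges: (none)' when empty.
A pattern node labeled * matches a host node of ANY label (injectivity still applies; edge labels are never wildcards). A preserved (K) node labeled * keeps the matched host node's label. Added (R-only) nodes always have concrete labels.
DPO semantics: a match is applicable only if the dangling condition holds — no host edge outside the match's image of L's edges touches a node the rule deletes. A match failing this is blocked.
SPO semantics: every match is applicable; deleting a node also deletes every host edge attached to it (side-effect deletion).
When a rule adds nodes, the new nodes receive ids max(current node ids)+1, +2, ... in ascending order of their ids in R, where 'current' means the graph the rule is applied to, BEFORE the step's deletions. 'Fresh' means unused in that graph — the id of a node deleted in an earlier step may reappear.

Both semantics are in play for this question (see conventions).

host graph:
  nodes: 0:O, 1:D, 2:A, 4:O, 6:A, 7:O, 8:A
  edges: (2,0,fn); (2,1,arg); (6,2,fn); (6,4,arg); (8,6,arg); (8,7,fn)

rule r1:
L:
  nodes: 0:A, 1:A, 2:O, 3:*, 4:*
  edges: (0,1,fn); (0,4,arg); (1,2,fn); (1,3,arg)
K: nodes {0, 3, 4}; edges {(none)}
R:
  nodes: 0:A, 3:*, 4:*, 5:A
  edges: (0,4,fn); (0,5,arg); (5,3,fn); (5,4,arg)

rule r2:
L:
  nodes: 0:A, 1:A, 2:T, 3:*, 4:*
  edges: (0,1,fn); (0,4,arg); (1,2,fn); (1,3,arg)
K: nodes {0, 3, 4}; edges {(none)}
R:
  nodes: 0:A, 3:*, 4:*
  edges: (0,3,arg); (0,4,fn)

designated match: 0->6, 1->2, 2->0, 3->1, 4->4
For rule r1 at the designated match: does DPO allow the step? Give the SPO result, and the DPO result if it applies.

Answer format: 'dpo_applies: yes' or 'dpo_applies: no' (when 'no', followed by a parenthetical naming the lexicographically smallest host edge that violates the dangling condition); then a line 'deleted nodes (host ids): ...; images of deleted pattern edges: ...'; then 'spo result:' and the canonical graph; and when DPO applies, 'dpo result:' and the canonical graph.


dpo_applies: yes
deleted nodes (host ids): 0, 2; images of deleted pattern edges: (2,0,fn); (2,1,arg); (6,2,fn); (6,4,arg)
spo result:
nodes: 1:D, 4:O, 6:A, 7:O, 8:A, 9:A
edges: (6,4,fn); (6,9,arg); (8,6,arg); (8,7,fn); (9,1,fn); (9,4,arg)
dpo result:
nodes: 1:D, 4:O, 6:A, 7:O, 8:A, 9:A
edges: (6,4,fn); (6,9,arg); (8,6,arg); (8,7,fn); (9,1,fn); (9,4,arg)


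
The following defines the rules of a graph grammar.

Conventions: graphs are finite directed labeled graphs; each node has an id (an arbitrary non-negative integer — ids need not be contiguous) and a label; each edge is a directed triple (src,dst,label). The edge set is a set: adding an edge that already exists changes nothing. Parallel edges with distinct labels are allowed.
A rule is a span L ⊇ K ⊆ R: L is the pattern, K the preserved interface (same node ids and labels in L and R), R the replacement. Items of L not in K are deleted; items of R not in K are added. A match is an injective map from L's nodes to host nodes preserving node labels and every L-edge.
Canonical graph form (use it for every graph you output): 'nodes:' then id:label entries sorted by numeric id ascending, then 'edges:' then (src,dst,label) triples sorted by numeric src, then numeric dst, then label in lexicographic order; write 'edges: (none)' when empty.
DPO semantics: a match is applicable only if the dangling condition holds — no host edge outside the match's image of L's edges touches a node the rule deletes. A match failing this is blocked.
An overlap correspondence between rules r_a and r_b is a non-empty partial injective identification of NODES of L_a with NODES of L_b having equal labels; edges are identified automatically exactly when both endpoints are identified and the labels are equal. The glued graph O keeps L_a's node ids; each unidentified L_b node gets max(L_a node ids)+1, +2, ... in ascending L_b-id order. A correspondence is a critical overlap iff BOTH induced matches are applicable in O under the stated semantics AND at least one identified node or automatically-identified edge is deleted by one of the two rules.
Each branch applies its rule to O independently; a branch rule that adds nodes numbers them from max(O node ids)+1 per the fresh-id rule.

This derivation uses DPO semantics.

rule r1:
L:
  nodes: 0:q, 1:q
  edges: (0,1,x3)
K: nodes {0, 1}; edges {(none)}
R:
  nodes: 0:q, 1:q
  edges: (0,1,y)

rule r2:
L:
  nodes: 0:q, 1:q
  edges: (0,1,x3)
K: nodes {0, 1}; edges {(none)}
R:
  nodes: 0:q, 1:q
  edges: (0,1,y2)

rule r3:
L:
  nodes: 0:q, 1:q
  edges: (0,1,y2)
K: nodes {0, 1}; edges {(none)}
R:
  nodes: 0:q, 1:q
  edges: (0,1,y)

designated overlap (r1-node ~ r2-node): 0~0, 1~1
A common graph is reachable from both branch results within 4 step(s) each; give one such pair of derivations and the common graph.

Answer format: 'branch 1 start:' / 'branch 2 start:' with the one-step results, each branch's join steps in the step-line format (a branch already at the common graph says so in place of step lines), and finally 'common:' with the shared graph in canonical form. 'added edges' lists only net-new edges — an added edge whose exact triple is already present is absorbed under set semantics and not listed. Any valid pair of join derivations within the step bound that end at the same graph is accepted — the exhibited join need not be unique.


branch 1 start:
nodes: 0:q, 1:q
edges: (0,1,y)
branch 2 start:
nodes: 0:q, 1:q
edges: (0,1,y2)
branch 1: already at the common graph (0 steps)
branch 2 step 1: rule r3; match: 0->0, 1->1; deleted nodes (none); deleted edges (0,1,y2); added nodes (none); added edges (0,1,y); result: nodes: 0:q, 1:q edges: (0,1,y)
common:
nodes: 0:q, 1:q
edges: (0,1,y)


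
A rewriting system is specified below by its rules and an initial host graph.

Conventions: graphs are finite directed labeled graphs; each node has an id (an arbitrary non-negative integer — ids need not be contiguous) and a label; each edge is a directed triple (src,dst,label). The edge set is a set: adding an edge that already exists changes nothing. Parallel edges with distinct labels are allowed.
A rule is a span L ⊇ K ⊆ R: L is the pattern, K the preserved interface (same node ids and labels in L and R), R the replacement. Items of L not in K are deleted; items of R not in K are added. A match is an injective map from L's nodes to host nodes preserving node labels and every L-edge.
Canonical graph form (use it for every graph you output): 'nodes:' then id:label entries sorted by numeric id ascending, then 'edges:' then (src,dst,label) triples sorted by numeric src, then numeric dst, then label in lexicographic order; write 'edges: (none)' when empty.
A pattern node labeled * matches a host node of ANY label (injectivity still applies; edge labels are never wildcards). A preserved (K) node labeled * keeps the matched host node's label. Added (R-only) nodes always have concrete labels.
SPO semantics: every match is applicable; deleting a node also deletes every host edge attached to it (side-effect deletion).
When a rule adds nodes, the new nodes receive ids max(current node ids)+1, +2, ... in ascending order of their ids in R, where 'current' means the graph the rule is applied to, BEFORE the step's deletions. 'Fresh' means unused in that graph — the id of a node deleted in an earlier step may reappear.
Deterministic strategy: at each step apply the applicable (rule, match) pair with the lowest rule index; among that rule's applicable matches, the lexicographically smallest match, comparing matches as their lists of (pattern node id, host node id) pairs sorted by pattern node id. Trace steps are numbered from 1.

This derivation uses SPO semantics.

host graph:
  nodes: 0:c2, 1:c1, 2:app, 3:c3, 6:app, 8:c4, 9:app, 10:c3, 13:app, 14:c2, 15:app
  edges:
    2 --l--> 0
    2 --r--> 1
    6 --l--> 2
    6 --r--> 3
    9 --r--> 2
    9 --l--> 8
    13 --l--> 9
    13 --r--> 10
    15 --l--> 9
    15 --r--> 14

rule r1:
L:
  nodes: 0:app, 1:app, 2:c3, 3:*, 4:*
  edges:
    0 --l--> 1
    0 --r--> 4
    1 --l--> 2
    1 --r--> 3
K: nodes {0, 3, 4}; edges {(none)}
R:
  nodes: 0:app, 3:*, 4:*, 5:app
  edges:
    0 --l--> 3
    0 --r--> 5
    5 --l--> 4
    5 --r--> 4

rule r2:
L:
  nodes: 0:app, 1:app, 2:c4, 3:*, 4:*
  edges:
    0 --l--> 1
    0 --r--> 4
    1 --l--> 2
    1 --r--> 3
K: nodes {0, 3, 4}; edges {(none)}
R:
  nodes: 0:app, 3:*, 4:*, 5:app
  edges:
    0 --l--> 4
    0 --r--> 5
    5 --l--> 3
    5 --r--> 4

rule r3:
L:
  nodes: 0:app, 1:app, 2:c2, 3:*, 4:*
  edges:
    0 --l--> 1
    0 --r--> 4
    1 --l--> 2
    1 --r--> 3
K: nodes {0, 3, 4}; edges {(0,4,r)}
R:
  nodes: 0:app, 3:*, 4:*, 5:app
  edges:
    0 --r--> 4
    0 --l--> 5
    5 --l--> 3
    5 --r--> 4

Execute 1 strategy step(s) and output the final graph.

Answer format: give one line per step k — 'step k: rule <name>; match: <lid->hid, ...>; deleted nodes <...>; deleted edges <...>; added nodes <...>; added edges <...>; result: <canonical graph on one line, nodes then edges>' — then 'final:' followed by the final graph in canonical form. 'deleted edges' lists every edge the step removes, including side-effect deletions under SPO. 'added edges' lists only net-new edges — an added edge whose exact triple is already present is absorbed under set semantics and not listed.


step 1: rule r2; match: 0->13, 1->9, 2->8, 3->2, 4->10; deleted nodes 8, 9; deleted edges (9,2,r); (9,8,l); (13,9,l); (13,10,r); (15,9,l); added nodes 16; added edges (13,10,l); (13,16,r); (16,2,l); (16,10,r); result: nodes: 0:c2, 1:c1, 2:app, 3:c3, 6:app, 10:c3, 13:app, 14:c2, 15:app, 16:app edges: (2,0,l); (2,1,r); (6,2,l); (6,3,r); (13,10,l); (13,16,r); (15,14,r); (16,2,l); (16,10,r)
final:
nodes: 0:c2, 1:c1, 2:app, 3:c3, 6:app, 10:c3, 13:app, 14:c2, 15:app, 16:app
edges: (2,0,l); (2,1,r); (6,2,l); (6,3,r); (13,10,l); (13,16,r); (15,14,r); (16,2,l); (16,10,r)


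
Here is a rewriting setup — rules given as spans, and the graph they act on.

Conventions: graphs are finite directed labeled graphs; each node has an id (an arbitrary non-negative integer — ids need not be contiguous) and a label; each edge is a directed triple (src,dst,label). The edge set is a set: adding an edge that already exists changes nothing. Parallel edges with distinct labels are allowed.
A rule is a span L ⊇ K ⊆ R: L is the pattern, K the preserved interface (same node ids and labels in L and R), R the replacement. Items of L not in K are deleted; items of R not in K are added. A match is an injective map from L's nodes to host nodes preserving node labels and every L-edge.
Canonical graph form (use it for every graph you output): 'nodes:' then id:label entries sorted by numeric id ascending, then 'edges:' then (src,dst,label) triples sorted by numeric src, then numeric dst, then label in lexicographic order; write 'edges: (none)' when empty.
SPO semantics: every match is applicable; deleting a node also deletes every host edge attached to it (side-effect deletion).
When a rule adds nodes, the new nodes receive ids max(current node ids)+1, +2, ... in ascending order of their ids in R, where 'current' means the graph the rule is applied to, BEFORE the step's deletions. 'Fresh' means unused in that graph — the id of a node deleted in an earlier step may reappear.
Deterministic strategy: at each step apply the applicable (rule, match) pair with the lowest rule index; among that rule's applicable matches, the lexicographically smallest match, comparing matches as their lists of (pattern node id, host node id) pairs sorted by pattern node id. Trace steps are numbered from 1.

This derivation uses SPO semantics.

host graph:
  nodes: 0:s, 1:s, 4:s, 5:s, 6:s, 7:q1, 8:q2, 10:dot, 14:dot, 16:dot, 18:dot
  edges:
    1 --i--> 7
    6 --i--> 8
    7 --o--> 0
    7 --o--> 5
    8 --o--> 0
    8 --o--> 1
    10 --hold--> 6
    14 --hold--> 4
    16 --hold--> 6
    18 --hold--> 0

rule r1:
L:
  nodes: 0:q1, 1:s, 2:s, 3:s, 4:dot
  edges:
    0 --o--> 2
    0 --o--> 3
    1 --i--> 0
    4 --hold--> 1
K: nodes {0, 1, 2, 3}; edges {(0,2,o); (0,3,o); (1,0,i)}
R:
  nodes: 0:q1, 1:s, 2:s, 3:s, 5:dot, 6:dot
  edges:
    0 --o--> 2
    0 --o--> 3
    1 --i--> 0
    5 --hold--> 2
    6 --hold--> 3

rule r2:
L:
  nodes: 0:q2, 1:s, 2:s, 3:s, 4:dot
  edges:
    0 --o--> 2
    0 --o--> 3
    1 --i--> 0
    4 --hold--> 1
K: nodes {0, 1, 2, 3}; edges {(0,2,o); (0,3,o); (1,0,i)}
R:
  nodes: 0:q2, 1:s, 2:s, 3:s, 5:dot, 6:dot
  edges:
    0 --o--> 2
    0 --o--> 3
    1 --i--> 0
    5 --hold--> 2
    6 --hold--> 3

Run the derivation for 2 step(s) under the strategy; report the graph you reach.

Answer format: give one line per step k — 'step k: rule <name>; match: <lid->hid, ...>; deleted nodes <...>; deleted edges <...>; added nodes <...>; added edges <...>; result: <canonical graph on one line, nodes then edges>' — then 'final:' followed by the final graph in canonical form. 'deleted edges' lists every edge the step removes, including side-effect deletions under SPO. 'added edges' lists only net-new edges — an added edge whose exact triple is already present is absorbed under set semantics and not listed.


step 1: rule r2; match: 0->8, 1->6, 2->0, 3->1, 4->10; deleted nodes 10; deleted edges (10,6,hold); added nodes 19, 20; added edges (19,0,hold); (20,1,hold); result: nodes: 0:s, 1:s, 4:s, 5:s, 6:s, 7:q1, 8:q2, 14:dot, 16:dot, 18:dot, 19:dot, 20:dot edges: (1,7,i); (6,8,i); (7,0,o); (7,5,o); (8,0,o); (8,1,o); (14,4,hold); (16,6,hold); (18,0,hold); (19,0,hold); (20,1,hold)
step 2: rule r1; match: 0->7, 1->1, 2->0, 3->5, 4->20; deleted nodes 20; deleted edges (20,1,hold); added nodes 21, 22; added edges (21,0,hold); (22,5,hold); result: nodes: 0:s, 1:s, 4:s, 5:s, 6:s, 7:q1, 8:q2, 14:dot, 16:dot, 18:dot, 19:dot, 21:dot, 22:dot edges: (1,7,i); (6,8,i); (7,0,o); (7,5,o); (8,0,o); (8,1,o); (14,4,hold); (16,6,hold); (18,0,hold); (19,0,hold); (21,0,hold); (22,5,hold)
final:
nodes: 0:s, 1:s, 4:s, 5:s, 6:s, 7:q1, 8:q2, 14:dot, 16:dot, 18:dot, 19:dot, 21:dot, 22:dot
edges: (1,7,i); (6,8,i); (7,0,o); (7,5,o); (8,0,o); (8,1,o); (14,4,hold); (16,6,hold); (18,0,hold); (19,0,hold); (21,0,hold); (22,5,hold)


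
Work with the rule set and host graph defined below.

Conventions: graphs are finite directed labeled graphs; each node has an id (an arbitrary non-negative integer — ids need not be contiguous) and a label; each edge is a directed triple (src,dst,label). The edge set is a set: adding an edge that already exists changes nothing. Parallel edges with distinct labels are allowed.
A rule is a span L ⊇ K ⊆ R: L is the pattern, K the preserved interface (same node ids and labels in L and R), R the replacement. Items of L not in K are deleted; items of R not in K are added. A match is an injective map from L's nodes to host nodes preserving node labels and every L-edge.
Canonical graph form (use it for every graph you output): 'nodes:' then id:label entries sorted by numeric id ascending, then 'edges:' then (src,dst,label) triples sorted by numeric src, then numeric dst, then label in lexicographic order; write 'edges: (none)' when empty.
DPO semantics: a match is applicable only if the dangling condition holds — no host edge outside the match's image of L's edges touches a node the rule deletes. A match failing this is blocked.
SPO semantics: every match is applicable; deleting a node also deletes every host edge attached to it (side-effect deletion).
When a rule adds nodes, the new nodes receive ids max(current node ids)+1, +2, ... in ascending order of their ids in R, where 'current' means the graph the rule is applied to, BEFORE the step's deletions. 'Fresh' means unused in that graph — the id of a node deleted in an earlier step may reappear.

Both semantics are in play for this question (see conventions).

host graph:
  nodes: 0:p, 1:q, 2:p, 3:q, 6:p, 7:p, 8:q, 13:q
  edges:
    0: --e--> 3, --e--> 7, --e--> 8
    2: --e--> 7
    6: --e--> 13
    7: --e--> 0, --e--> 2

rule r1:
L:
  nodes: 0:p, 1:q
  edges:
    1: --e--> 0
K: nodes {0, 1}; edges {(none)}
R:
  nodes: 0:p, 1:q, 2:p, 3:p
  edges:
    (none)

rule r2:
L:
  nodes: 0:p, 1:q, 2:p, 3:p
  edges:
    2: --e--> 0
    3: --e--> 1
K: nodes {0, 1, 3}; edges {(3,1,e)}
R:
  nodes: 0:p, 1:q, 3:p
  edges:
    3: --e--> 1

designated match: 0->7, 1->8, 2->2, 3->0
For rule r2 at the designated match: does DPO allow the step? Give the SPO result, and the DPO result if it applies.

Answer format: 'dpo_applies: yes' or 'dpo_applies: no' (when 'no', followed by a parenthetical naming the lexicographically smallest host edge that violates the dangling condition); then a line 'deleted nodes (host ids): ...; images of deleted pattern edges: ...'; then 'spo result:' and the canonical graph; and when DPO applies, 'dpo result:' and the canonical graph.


dpo_applies: no
(the rule deletes node 2, which keeps host edge (7,2,e) outside the match image — the dangling condition fails, DPO blocks; SPO proceeds and side-deletes such edges)
deleted nodes (host ids): 2; images of deleted pattern edges: (2,7,e)
spo result:
nodes: 0:p, 1:q, 3:q, 6:p, 7:p, 8:q, 13:q
edges: (0,3,e); (0,7,e); (0,8,e); (6,13,e); (7,0,e)


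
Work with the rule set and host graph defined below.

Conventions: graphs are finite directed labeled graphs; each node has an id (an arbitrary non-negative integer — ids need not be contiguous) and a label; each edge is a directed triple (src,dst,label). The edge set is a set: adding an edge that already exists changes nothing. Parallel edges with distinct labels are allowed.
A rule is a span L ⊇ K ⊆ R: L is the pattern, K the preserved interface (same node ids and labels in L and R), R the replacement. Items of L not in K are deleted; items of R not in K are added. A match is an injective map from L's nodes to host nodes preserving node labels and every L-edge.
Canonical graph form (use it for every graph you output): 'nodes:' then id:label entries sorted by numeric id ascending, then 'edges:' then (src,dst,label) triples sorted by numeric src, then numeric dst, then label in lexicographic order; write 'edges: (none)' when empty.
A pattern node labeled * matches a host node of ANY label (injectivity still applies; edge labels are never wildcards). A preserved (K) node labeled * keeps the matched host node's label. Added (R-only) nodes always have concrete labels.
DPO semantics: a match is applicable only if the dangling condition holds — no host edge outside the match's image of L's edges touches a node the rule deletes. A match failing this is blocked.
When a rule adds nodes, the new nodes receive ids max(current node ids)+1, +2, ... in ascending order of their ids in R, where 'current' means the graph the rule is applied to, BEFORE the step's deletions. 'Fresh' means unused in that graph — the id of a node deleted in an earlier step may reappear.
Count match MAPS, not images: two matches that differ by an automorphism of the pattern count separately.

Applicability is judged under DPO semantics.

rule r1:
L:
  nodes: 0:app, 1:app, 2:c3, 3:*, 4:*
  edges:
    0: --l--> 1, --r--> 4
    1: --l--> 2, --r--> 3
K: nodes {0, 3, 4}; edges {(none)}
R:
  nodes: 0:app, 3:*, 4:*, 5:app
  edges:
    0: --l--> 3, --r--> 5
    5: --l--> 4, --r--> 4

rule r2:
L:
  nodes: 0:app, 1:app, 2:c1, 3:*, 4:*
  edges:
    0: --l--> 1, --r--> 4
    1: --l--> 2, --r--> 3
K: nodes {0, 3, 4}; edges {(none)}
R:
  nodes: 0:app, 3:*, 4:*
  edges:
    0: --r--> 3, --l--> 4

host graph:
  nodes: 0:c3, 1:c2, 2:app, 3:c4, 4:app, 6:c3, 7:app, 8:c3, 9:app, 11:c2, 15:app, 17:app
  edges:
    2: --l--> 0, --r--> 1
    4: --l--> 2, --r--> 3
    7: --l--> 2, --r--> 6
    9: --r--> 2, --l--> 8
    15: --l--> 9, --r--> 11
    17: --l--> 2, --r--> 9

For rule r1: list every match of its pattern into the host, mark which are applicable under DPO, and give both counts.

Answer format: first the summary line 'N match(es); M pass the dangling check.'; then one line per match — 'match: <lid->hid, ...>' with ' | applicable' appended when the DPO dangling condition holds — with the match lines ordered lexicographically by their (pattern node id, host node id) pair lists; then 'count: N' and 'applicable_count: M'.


4 match(es); 0 pass the dangling check.
match: 0->4, 1->2, 2->0, 3->1, 4->3
match: 0->7, 1->2, 2->0, 3->1, 4->6
match: 0->15, 1->9, 2->8, 3->2, 4->11
match: 0->17, 1->2, 2->0, 3->1, 4->9
count: 4
applicable_count: 0


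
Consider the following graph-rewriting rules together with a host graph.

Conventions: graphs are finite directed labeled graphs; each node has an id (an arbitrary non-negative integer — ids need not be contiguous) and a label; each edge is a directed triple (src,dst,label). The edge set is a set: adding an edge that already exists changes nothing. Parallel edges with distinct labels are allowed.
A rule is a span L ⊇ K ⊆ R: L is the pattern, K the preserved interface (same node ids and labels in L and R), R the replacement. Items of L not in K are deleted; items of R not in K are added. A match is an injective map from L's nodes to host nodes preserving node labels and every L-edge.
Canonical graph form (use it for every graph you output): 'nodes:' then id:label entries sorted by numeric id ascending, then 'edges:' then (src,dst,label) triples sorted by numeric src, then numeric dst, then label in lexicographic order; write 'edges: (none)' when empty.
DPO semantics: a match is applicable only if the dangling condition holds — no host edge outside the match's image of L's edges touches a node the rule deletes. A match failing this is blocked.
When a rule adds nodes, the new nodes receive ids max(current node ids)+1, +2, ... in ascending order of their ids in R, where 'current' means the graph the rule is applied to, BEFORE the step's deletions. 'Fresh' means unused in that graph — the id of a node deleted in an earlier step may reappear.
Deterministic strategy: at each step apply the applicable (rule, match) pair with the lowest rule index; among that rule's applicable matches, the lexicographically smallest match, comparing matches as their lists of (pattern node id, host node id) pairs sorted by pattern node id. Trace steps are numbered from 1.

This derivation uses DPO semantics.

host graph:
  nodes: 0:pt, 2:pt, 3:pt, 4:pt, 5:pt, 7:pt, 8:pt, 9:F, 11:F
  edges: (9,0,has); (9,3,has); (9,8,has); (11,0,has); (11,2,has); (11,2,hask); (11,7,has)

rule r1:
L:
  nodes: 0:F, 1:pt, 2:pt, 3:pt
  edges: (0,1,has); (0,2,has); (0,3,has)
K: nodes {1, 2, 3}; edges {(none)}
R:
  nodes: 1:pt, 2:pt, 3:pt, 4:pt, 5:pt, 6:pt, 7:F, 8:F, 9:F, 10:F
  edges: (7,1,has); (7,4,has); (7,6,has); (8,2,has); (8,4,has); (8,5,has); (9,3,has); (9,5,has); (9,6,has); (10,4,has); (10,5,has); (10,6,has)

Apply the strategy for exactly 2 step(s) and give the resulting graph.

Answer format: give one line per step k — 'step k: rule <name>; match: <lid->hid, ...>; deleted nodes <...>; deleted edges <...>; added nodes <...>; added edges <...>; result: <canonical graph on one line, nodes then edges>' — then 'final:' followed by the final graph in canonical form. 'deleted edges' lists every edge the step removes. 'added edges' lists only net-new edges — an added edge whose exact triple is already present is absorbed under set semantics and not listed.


step 1: rule r1; match: 0->9, 1->0, 2->3, 3->8; deleted nodes 9; deleted edges (9,0,has); (9,3,has); (9,8,has); added nodes 12, 13, 14, 15, 16, 17, 18; added edges (15,0,has); (15,12,has); (15,14,has); (16,3,has); (16,12,has); (16,13,has); (17,8,has); (17,13,has); (17,14,has); (18,12,has); (18,13,has); (18,14,has); result: nodes: 0:pt, 2:pt, 3:pt, 4:pt, 5:pt, 7:pt, 8:pt, 11:F, 12:pt, 13:pt, 14:pt, 15:F, 16:F, 17:F, 18:F edges: (11,0,has); (11,2,has); (11,2,hask); (11,7,has); (15,0,has); (15,12,has); (15,14,has); (16,3,has); (16,12,has); (16,13,has); (17,8,has); (17,13,has); (17,14,has); (18,12,has); (18,13,has); (18,14,has)
step 2: rule r1; match: 0->15, 1->0, 2->12, 3->14; deleted nodes 15; deleted edges (15,0,has); (15,12,has); (15,14,has); added nodes 19, 20, 21, 22, 23, 24, 25; added edges (22,0,has); (22,19,has); (22,21,has); (23,12,has); (23,19,has); (23,20,has); (24,14,has); (24,20,has); (24,21,has); (25,19,has); (25,20,has); (25,21,has); result: nodes: 0:pt, 2:pt, 3:pt, 4:pt, 5:pt, 7:pt, 8:pt, 11:F, 12:pt, 13:pt, 14:pt, 16:F, 17:F, 18:F, 19:pt, 20:pt, 21:pt, 22:F, 23:F, 24:F, 25:F edges: (11,0,has); (11,2,has); (11,2,hask); (11,7,has); (16,3,has); (16,12,has); (16,13,has); (17,8,has); (17,13,has); (17,14,has); (18,12,has); (18,13,has); (18,14,has); (22,0,has); (22,19,has); (22,21,has); (23,12,has); (23,19,has); (23,20,has); (24,14,has); (24,20,has); (24,21,has); (25,19,has); (25,20,has); (25,21,has)
final:
nodes: 0:pt, 2:pt, 3:pt, 4:pt, 5:pt, 7:pt, 8:pt, 11:F, 12:pt, 13:pt, 14:pt, 16:F, 17:F, 18:F, 19:pt, 20:pt, 21:pt, 22:F, 23:F, 24:F, 25:F
edges: (11,0,has); (11,2,has); (11,2,hask); (11,7,has); (16,3,has); (16,12,has); (16,13,has); (17,8,has); (17,13,has); (17,14,has); (18,12,has); (18,13,has); (18,14,has); (22,0,has); (22,19,has); (22,21,has); (23,12,has); (23,19,has); (23,20,has); (24,14,has); (24,20,has); (24,21,has); (25,19,has); (25,20,has); (25,21,has)


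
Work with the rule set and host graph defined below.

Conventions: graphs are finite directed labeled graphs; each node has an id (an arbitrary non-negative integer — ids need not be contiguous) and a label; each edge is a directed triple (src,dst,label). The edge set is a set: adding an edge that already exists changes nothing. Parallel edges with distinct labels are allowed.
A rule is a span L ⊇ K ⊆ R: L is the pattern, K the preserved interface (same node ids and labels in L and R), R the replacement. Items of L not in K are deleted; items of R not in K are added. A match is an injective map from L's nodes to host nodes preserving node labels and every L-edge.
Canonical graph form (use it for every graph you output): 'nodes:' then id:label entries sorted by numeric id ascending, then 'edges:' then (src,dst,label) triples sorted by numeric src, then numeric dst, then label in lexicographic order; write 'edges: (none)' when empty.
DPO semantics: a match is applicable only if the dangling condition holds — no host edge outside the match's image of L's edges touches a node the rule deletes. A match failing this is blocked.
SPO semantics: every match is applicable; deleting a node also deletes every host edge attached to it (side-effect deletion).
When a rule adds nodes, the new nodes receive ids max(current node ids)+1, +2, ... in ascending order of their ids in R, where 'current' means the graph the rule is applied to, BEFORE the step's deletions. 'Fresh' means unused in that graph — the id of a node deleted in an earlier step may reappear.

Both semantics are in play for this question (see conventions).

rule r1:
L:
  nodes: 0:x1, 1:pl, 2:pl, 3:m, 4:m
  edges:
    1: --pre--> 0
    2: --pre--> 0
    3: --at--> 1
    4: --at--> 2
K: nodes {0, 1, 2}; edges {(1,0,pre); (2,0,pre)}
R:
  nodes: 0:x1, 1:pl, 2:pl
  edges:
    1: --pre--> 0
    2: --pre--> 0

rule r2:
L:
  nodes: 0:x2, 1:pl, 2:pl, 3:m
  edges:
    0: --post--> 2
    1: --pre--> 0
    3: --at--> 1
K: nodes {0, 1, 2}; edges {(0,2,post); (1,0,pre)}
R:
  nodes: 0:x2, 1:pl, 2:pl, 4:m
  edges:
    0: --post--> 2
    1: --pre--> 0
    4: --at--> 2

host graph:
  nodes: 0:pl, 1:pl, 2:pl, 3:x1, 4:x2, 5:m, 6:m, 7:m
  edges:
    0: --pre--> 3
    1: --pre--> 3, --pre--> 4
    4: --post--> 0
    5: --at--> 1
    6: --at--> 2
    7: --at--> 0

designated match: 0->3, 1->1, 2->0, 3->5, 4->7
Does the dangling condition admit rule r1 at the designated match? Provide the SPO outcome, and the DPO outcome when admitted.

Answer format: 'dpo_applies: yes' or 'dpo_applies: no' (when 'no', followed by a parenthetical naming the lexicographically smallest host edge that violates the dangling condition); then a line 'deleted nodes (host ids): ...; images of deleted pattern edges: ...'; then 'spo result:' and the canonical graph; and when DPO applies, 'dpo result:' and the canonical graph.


dpo_applies: yes
deleted nodes (host ids): 5, 7; images of deleted pattern edges: (5,1,at); (7,0,at)
spo result:
nodes: 0:pl, 1:pl, 2:pl, 3:x1, 4:x2, 6:m
edges: (0,3,pre); (1,3,pre); (1,4,pre); (4,0,post); (6,2,at)
dpo result:
nodes: 0:pl, 1:pl, 2:pl, 3:x1, 4:x2, 6:m
edges: (0,3,pre); (1,3,pre); (1,4,pre); (4,0,post); (6,2,at)


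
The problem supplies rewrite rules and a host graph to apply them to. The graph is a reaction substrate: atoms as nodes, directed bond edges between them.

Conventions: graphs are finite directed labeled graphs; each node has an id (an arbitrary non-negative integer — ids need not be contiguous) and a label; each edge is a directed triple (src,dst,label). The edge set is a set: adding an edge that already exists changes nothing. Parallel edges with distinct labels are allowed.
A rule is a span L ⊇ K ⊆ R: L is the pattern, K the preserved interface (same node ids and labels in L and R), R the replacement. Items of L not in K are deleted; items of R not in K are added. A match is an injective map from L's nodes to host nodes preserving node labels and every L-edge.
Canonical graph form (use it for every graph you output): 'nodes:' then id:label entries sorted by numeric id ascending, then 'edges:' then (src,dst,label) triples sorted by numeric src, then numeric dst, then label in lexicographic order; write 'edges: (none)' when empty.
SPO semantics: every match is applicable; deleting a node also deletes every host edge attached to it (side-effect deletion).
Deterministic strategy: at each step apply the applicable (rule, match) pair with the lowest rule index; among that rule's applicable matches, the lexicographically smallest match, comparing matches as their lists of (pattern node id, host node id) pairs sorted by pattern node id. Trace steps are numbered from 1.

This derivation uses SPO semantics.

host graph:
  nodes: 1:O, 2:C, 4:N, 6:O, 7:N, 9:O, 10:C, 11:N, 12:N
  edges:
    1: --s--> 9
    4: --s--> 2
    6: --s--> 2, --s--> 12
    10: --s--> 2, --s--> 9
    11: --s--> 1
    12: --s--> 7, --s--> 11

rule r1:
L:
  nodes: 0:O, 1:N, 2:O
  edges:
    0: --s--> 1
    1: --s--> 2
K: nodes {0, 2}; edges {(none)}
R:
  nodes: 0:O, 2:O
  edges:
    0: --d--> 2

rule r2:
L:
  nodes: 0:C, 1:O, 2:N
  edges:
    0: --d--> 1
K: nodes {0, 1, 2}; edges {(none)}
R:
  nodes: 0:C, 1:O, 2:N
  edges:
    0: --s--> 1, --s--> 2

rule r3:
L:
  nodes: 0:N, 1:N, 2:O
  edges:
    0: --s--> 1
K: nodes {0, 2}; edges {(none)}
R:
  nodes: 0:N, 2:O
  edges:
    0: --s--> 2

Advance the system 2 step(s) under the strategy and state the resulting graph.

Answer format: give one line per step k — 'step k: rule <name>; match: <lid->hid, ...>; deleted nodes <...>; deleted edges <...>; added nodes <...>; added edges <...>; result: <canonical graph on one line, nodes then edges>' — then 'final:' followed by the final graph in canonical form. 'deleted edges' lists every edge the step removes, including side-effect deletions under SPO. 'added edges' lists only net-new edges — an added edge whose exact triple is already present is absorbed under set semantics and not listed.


step 1: rule r3; match: 0->12, 1->7, 2->1; deleted nodes 7; deleted edges (12,7,s); added nodes (none); added edges (12,1,s); result: nodes: 1:O, 2:C, 4:N, 6:O, 9:O, 10:C, 11:N, 12:N edges: (1,9,s); (4,2,s); (6,2,s); (6,12,s); (10,2,s); (10,9,s); (11,1,s); (12,1,s); (12,11,s)
step 2: rule r1; match: 0->6, 1->12, 2->1; deleted nodes 12; deleted edges (6,12,s); (12,1,s); (12,11,s); added nodes (none); added edges (6,1,d); result: nodes: 1:O, 2:C, 4:N, 6:O, 9:O, 10:C, 11:N edges: (1,9,s); (4,2,s); (6,1,d); (6,2,s); (10,2,s); (10,9,s); (11,1,s)
final:
nodes: 1:O, 2:C, 4:N, 6:O, 9:O, 10:C, 11:N
edges: (1,9,s); (4,2,s); (6,1,d); (6,2,s); (10,2,s); (10,9,s); (11,1,s)
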